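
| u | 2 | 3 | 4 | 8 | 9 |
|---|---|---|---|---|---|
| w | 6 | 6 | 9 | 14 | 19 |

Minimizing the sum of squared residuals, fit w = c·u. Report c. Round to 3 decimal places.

Sums needed: Σu·u = 174.
For Mᵀw: Σu·w = 349.
Normal equations: [[174]]·[c]ᵀ = [349]ᵀ.
Hence c = 349 / 174 ≈ 2.00575.

c = 2.006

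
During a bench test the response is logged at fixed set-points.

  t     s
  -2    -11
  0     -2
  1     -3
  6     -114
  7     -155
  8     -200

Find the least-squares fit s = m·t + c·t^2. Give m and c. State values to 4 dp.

m = -0.6590, c = -3.0531

With design matrix X, XᵀX = [[154, 1064]; [1064, 7810]] and Xᵀs = [-3350, -24546]ᵀ.
Determinant 154·7810 − 1064² = 70644.
m = ((-3350)·7810 − 1064·(-24546))/70644 = -11639/17661; c = (154·(-24546) − 1064·(-3350))/70644 = -7703/2523.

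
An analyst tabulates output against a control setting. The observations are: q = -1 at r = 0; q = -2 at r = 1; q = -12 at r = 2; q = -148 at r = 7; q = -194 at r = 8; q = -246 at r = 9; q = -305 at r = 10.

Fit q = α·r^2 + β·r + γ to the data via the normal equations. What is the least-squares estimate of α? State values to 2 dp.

XᵀX·[α, β, γ]ᵀ = Xᵀq reads: 23075·α + 2593·β + 299·γ = -70144;  2593·α + 299·β + 37·γ = -7878;  299·α + 37·β + 7·γ = -908.
(Σr^2·r^2 = 23075, Σr^2·r = 2593, Σr^2 = 299, Σr·r = 299, Σr = 37, Σ1 = 7, Σr^2·q = -70144, Σr·q = -7878, Σq = -908.)
Inverting the 3×3 Gram matrix, [α, β, γ]ᵀ = [-55207/17661, 29593/35322, -7311/11774]ᵀ.

α = -3.13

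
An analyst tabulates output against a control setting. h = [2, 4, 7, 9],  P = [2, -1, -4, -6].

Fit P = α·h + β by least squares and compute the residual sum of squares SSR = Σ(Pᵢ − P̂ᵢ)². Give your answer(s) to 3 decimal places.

SSR = 0.328

With design matrix X, XᵀX = [[150, 22]; [22, 4]] and XᵀP = [-82, -9]ᵀ.
Δ = 150·4 − 22² = 116.
α = ((-82)·4 − 22·(-9))/116 = -65/58; β = (150·(-9) − 22·(-82))/116 = 227/58.
Residuals: 19/58, -25/58, -2/29, 5/29; SSR = 19/58.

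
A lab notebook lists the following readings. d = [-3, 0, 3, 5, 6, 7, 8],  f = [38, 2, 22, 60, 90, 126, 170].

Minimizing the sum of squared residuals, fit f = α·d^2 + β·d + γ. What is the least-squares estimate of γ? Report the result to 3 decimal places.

With design matrix A, AᵀA = [[8580, 1196, 192]; [1196, 192, 26]; [192, 26, 7]] and Aᵀf = [22334, 3034, 508]ᵀ.
Row-reducing yields α = 54189/18172, β = -55745/18172, γ = 2821/1298.

γ = 2.173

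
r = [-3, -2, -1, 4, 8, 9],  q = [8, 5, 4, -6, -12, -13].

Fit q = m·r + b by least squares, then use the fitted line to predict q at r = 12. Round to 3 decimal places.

The normal system XᵀX·[m, b]ᵀ = Xᵀq is [[175, 15]; [15, 6]]·[m, b]ᵀ = [-275, -14]ᵀ.
Eliminating b: 6·(row 1) − 15·(row 2) gives 825·m = 6·(-275) − 15·(-14) = -1440, so m = -96/55.
Then b = ((-14) − 15·(-96/55))/6 = 67/33.
At r = 12: q̂ = (-96/55)·(12) + (67/33)·(1) = -3121/165.

q̂ = -18.915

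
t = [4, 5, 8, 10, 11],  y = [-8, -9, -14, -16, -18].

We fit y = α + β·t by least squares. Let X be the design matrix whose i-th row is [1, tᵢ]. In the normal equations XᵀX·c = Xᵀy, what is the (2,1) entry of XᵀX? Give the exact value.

Row 2 ↔ basis t, column 1 ↔ basis 1, so (XᵀX)_{2,1} = Σᵢ t = (4)·(1) + (5)·(1) + (8)·(1) + (10)·(1) + (11)·(1) = 38.

38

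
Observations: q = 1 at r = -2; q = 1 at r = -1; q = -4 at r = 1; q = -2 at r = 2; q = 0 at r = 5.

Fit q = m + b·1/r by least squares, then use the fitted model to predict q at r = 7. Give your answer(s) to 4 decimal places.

Sums needed: Σ1 = 5, Σ1/r = 1/5, Σ1/r·1/r = 127/50.
For Xᵀq: Σq = -4, Σ1/r·q = -13/2.
XᵀX·[m, b]ᵀ = Xᵀq becomes [[5, 1/5]; [1/5, 127/50]]·[m, b]ᵀ = [-4, -13/2]ᵀ.
Δ = 5·(127/50) − (1/5)² = 633/50.
m = ((-4)·(127/50) − (1/5)·(-13/2))/(633/50) = -443/633; b = (5·(-13/2) − (1/5)·(-4))/(633/50) = -1585/633.
At r = 7: q̂ = (-443/633)·(1) + (-1585/633)·(1/7) = -1562/1477.

q̂ = -1.0575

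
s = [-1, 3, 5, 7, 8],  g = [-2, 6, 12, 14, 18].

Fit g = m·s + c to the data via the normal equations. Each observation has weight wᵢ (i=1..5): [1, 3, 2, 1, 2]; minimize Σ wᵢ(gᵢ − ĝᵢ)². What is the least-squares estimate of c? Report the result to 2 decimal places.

AᵀWA·[m, c]ᵀ = AᵀWg reads: 255·m + 41·c = 562;  41·m + 9·c = 90.
Δ = 255·9 − 41² = 614.
m = (562·9 − 41·90)/614 = 684/307; c = (255·90 − 41·562)/614 = -46/307.

c = -0.15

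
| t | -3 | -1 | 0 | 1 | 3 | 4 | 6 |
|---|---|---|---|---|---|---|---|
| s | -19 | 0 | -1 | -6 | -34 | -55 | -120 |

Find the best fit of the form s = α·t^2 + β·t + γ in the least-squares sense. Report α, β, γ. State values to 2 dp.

XᵀX·[α, β, γ]ᵀ = Xᵀs reads: 1716·α + 280·β + 72·γ = -5683;  280·α + 72·β + 10·γ = -991;  72·α + 10·β + 7·γ = -235.
Inverting the 3×3 Gram matrix, [α, β, γ]ᵀ = [-126713/43604, -106157/43604, -4431/21802]ᵀ.

α = -2.91, β = -2.43, γ = -0.20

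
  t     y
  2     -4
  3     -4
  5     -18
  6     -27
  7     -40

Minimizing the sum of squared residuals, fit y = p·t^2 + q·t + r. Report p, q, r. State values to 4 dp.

Entries of AᵀA: Σt^2·t^2 = 4419, Σt^2·t = 719, Σt^2 = 123, Σt·t = 123, Σt = 23, Σ1 = 5.
Right-hand side: Σt^2·y = -3434, Σt·y = -552, Σy = -93.
Inverting the 3×3 Gram matrix, [p, q, r]ᵀ = [-859/616, 3203/616, -115/14]ᵀ.

p = -1.3945, q = 5.1997, r = -8.2143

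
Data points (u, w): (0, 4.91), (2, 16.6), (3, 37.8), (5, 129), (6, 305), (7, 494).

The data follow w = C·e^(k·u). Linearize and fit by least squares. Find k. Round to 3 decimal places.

k = 0.673

With ln wᵢ as the transformed response and uᵢ as the regressor:
Over the data: Σu = 23.0000, Σ(u)² = 123.0000, Σln w = 24.8156, Σu·ln w = 118.5544.
Normal system: [[123.0000, 23.0000]; [23.0000, 6]]·[k, ln C]ᵀ = [118.5544, 24.8156]ᵀ.
Δ = 123.0000·6 − (23.0000)² = 209.0000; k = (118.5544·6 − 23.0000·24.8156)/209.0000 = 0.67257, ln C = (123.0000·24.8156 − 23.0000·118.5544)/209.0000 = 1.55776.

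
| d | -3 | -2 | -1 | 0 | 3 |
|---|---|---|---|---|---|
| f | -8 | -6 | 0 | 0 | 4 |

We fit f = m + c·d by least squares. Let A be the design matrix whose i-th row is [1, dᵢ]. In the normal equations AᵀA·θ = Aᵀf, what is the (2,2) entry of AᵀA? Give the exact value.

23

Row 2 ↔ basis d, column 2 ↔ basis d, so (AᵀA)_{2,2} = Σᵢ (d)·(d) = (-3)·(-3) + (-2)·(-2) + (-1)·(-1) + (0)·(0) + (3)·(3) = 23.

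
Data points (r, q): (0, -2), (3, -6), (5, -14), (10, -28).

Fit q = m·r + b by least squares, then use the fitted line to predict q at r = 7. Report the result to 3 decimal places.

Forming XᵀX = [[134, 18]; [18, 4]] and Xᵀq = [-368, -50]ᵀ gives XᵀX·[m, b]ᵀ = Xᵀq.
Eliminating b: 4·(row 1) − 18·(row 2) gives 212·m = 4·(-368) − 18·(-50) = -572, so m = -143/53.
Then b = ((-50) − 18·(-143/53))/4 = -19/53.
At r = 7: q̂ = (-143/53)·(7) + (-19/53)·(1) = -1020/53.

q̂ = -19.245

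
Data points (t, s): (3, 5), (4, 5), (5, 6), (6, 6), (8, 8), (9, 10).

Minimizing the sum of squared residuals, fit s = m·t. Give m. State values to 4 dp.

Entries of MᵀM: Σt·t = 231.
Right-hand side: Σt·s = 255.
So MᵀM·[m]ᵀ = Mᵀs: [[231]]·[m]ᵀ = [255]ᵀ.
m = 255/231 = 1.1039.

m = 1.1039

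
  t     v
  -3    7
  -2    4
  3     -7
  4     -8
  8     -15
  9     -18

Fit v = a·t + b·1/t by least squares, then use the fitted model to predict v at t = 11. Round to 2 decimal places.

AᵀA·[a, b]ᵀ = Aᵀv reads: 183·a + 6·b = -364;  6·a + (2917/5184)·b = -301/24.
(Σt·t = 183, Σt·1/t = 6, Σ1/t·1/t = 2917/5184, Σt·v = -364, Σ1/t·v = -301/24.)
Eliminating b: (2917/5184)·(row 1) − 6·(row 2) gives (115729/1728)·a = (2917/5184)·(-364) − 6·(-301/24) = -167923/1296, so a = -671692/347187.
Then b = ((-301/24) − 6·(-671692/347187))/(2917/5184) = -192024/115729.
At t = 11: v̂ = (-671692/347187)·(11) + (-192024/115729)·(1/11) = -81850804/3819057.

v̂ = -21.43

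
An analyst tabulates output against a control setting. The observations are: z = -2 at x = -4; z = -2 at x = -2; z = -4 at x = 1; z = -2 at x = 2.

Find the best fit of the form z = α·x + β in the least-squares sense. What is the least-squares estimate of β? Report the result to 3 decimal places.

β = -2.615

Normal-equation sums: Σx·x = 25, Σx = -3, Σ1 = 4.
And Σx·z = 4, Σz = -10.
Normal equations: [[25, -3]; [-3, 4]]·[α, β]ᵀ = [4, -10]ᵀ.
Eliminating β: 4·(row 1) − (-3)·(row 2) gives 91·α = 4·4 − (-3)·(-10) = -14, so α = -2/13.
Then β = ((-10) − (-3)·(-2/13))/4 = -34/13.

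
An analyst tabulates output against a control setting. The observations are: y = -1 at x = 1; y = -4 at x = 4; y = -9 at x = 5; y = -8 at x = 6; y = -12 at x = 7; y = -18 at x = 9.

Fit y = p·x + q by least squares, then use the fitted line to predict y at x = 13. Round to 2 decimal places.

The normal equations are: 208·p + 32·q = -356;  32·p + 6·q = -52.
Δ = 208·6 − 32² = 224.
p = ((-356)·6 − 32·(-52))/224 = -59/28; q = (208·(-52) − 32·(-356))/224 = 18/7.
At x = 13: ŷ = (-59/28)·(13) + (18/7)·(1) = -695/28.

ŷ = -24.82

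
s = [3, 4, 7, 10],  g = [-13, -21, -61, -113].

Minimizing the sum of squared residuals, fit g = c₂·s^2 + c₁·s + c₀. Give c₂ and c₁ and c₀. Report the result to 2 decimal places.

c₂ = -0.79, c₁ = -4.16, c₀ = 7.22

From the data, Σs^2·s^2 = 12738, Σs^2·s = 1434, Σs^2 = 174, Σs·s = 174, Σs = 24, Σ1 = 4.
Moment sums: Σs^2·g = -14742, Σs·g = -1680, Σg = -208.
Row-reducing yields c₂ = -26/33, c₁ = -686/165, c₀ = 397/55.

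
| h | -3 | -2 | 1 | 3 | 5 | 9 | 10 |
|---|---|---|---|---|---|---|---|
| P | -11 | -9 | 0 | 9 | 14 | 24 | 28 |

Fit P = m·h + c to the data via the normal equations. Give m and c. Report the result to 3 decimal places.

m = 3.020, c = -2.064

Forming XᵀX = [[229, 23]; [23, 7]] and XᵀP = [644, 55]ᵀ gives XᵀX·[m, c]ᵀ = XᵀP.
Δ = 229·7 − 23² = 1074.
m = (644·7 − 23·55)/1074 = 1081/358; c = (229·55 − 23·644)/1074 = -739/358.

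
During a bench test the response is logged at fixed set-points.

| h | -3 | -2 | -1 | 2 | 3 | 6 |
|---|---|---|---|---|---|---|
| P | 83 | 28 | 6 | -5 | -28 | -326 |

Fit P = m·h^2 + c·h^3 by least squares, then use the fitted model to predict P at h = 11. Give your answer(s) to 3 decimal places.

P̂ = -2320.525

From the data, Σh^2·h^2 = 1491, Σh^2·h^3 = 7775, Σh^3·h^3 = 48243.
Moment sums: Σh^2·P = -11143, Σh^3·P = -73683.
So XᵀX·[m, c]ᵀ = XᵀP: [[1491, 7775]; [7775, 48243]]·[m, c]ᵀ = [-11143, -73683]ᵀ.
Eliminating c: 48243·(row 1) − 7775·(row 2) gives 11479688·m = 48243·(-11143) − 7775·(-73683) = 35313576, so m = 4414197/1434961.
Then c = ((-73683) − 7775·(4414197/1434961))/48243 = -2903066/1434961.
At h = 11: P̂ = (4414197/1434961)·(121) + (-2903066/1434961)·(1331) = -302714819/130451.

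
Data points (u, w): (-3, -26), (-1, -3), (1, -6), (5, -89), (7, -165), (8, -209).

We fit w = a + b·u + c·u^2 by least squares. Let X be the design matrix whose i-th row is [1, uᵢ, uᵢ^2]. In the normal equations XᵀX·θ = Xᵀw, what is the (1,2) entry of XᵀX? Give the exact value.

17

Row 1 ↔ basis 1, column 2 ↔ basis u, so (XᵀX)_{1,2} = Σᵢ u = (1)·(-3) + (1)·(-1) + (1)·(1) + (1)·(5) + (1)·(7) + (1)·(8) = 17.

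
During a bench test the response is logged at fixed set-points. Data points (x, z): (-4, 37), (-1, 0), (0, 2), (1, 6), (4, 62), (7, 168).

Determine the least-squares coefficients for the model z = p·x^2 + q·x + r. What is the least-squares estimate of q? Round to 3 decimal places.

The normal equations are: 2915·p + 343·q + 83·r = 9822;  343·p + 83·q + 7·r = 1282;  83·p + 7·q + 6·r = 275.
(Σx^2·x^2 = 2915, Σx^2·x = 343, Σx^2 = 83, Σx·x = 83, Σx = 7, Σ1 = 6, Σx^2·z = 9822, Σx·z = 1282, Σz = 275.)
Inverting the 3×3 Gram matrix, [p, q, r]ᵀ = [320591/107430, 325247/107430, 18263/17905]ᵀ.

q = 3.028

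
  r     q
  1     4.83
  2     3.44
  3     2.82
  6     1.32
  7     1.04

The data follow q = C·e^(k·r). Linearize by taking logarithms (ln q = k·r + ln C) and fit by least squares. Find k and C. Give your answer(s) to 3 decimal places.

Linearized form: ln q = k·r + ln C. From the 5 transformed points,
Over the data: Σr = 19.0000, Σ(r)² = 99.0000, Σln q = 4.1639, Σr·ln q = 9.0963.
Normal system: [[99.0000, 19.0000]; [19.0000, 5]]·[k, ln C]ᵀ = [9.0963, 4.1639]ᵀ.
Solving (det = 134.0000): k = -0.25099, ln C = 1.78654, so C = exp(1.78654) = 5.96877.

k = -0.251, C = 5.969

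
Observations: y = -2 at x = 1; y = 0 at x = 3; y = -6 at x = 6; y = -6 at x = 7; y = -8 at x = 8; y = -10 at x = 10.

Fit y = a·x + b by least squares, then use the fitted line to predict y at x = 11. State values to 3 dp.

Forming AᵀA = [[259, 35]; [35, 6]] and Aᵀy = [-244, -32]ᵀ gives AᵀA·[a, b]ᵀ = Aᵀy.
Δ = 259·6 − 35² = 329.
a = ((-244)·6 − 35·(-32))/329 = -344/329; b = (259·(-32) − 35·(-244))/329 = 36/47.
At x = 11: ŷ = (-344/329)·(11) + (36/47)·(1) = -3532/329.

ŷ = -10.736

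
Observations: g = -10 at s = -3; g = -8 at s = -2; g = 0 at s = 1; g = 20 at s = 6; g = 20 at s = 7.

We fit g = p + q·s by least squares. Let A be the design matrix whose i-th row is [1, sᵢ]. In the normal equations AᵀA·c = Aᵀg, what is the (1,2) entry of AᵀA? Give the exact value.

9

Row 1 ↔ basis 1, column 2 ↔ basis s, so (AᵀA)_{1,2} = Σᵢ s = (1)·(-3) + (1)·(-2) + (1)·(1) + (1)·(6) + (1)·(7) = 9.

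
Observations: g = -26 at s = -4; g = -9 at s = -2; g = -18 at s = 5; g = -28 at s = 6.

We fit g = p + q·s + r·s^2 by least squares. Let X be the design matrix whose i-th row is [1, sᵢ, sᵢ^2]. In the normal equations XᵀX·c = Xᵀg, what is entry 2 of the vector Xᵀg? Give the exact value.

-136

Entry 2 ↔ basis s, so (Xᵀg)_{2} = Σᵢ (s)·gᵢ = (-4)·(-26) + (-2)·(-9) + (5)·(-18) + (6)·(-28) = -136.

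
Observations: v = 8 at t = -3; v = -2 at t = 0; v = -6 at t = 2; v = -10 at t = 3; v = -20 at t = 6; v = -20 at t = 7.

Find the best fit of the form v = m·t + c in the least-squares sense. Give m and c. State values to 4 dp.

Compute the Gram sums: Σt·t = 107, Σt = 15, Σ1 = 6.
Right-hand side: Σt·v = -326, Σv = -50.
det = 107·6 − 15² = 417.
m = ((-326)·6 − 15·(-50))/417 = -402/139; c = (107·(-50) − 15·(-326))/417 = -460/417.

m = -2.8921, c = -1.1031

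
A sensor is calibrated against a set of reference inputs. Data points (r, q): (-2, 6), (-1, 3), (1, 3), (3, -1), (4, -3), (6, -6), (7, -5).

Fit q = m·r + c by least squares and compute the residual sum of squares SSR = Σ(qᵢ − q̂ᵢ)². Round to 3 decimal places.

The normal system XᵀX·[m, c]ᵀ = Xᵀq is [[116, 18]; [18, 7]]·[m, c]ᵀ = [-98, -3]ᵀ.
Eliminating c: 7·(row 1) − 18·(row 2) gives 488·m = 7·(-98) − 18·(-3) = -632, so m = -79/61.
Then c = ((-3) − 18·(-79/61))/7 = 177/61.
Residuals: 31/61, -73/61, 85/61, -1/61, -44/61, -69/61, 71/61; SSR = 414/61.

SSR = 6.787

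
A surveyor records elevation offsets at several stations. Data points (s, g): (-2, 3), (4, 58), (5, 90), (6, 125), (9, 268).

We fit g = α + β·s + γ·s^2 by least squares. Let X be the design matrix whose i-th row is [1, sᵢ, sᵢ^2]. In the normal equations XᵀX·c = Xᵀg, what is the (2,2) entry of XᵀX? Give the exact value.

162

Row 2 ↔ basis s, column 2 ↔ basis s, so (XᵀX)_{2,2} = Σᵢ (s)·(s) = (-2)·(-2) + (4)·(4) + (5)·(5) + (6)·(6) + (9)·(9) = 162.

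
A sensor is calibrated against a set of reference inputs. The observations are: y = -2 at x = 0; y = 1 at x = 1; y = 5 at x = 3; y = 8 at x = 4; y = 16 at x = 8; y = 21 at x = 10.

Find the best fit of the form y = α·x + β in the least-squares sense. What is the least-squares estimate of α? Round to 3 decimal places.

α = 2.246

Normal-equation sums: Σx·x = 190, Σx = 26, Σ1 = 6.
Moment sums: Σx·y = 386, Σy = 49.
AᵀA·[α, β]ᵀ = Aᵀy becomes [[190, 26]; [26, 6]]·[α, β]ᵀ = [386, 49]ᵀ.
Eliminating β: 6·(row 1) − 26·(row 2) gives 464·α = 6·386 − 26·49 = 1042, so α = 521/232.
Then β = (49 − 26·(521/232))/6 = -363/232.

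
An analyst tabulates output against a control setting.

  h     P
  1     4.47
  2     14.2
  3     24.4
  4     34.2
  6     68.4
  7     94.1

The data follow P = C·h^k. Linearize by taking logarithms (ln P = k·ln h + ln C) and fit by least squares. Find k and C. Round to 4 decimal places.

Let Y = ln P. Fitting Y = k·ln h + ln C by least squares:
Sums: Σln h = 6.9157, Σ(ln h)² = 10.6062, Σln P = 19.6472, Σln h·ln P = 26.6592.
Normal system: [[10.6062, 6.9157]; [6.9157, 6]]·[k, ln C]ᵀ = [26.6592, 19.6472]ᵀ.
Slope k = (n·Σln h·ln P − Σln h·Σln P)/(n·Σ(ln h)² − (Σln h)²) = (6·26.6592 − 6.9157·19.6472)/15.8099 = 1.52314; ln C = (Σln P − k·Σln h)/n = 1.51893, so C = exp(1.51893) = 4.56733.

k = 1.5231, C = 4.5673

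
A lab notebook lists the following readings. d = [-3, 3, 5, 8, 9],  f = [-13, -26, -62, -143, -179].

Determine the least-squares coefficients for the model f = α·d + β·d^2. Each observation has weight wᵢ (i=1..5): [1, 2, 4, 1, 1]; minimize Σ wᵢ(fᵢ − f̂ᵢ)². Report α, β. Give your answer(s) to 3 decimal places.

α = -2.486, β = -1.943

With design matrix M, MᵀWM = [[272, 1768]; [1768, 13400]] and MᵀWf = [-4112, -30436]ᵀ.
Δ = 272·13400 − 1768² = 518976.
α = ((-4112)·13400 − 1768·(-30436))/518976 = -4479/1802; β = (272·(-30436) − 1768·(-4112))/518976 = -103/53.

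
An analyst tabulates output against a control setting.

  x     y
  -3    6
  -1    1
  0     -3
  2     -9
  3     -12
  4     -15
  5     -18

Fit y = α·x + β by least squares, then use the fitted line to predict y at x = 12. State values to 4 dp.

Normal-equation sums: Σx·x = 64, Σx = 10, Σ1 = 7.
For Mᵀy: Σx·y = -223, Σy = -50.
MᵀM·[α, β]ᵀ = Mᵀy becomes [[64, 10]; [10, 7]]·[α, β]ᵀ = [-223, -50]ᵀ.
det = 64·7 − 10² = 348.
α = ((-223)·7 − 10·(-50))/348 = -1061/348; β = (64·(-50) − 10·(-223))/348 = -485/174.
At x = 12: ŷ = (-1061/348)·(12) + (-485/174)·(1) = -6851/174.

ŷ = -39.3736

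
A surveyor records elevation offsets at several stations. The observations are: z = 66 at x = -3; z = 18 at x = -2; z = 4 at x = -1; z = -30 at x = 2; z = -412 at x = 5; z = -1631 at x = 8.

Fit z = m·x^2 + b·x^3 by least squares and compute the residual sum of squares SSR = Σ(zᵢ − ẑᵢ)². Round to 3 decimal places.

Entries of MᵀM: Σx^2·x^2 = 4835, Σx^2·x^3 = 35649, Σx^3·x^3 = 278627.
Moment sums: Σx^2·z = -114134, Σx^3·z = -888742.
Δ = 4835·278627 − 35649² = 76310344.
m = ((-114134)·278627 − 35649·(-888742))/76310344 = -2682965/1734326; b = (4835·(-888742) − 35649·(-114134))/76310344 = -5188741/1734326.
Residuals: -741903/867163, 219900/867163, 2215764/867163, 106004/867163, 562219/867163, -170277/867163; SSR = 614827/78833.

SSR = 7.799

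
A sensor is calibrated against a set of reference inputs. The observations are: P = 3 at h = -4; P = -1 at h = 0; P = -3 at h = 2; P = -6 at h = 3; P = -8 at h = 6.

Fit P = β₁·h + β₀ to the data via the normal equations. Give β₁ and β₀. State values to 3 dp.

Forming AᵀA = [[65, 7]; [7, 5]] and AᵀP = [-84, -15]ᵀ gives AᵀA·[β₁, β₀]ᵀ = AᵀP.
Δ = 65·5 − 7² = 276.
β₁ = ((-84)·5 − 7·(-15))/276 = -105/92; β₀ = (65·(-15) − 7·(-84))/276 = -129/92.

β₁ = -1.141, β₀ = -1.402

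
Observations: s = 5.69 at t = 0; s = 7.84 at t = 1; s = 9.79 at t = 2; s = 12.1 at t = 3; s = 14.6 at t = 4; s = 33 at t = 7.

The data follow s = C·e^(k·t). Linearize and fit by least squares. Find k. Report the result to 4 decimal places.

With ln sᵢ as the transformed response and tᵢ as the regressor:
AᵀA = [[79.0000, 17.0000]; [17.0000, 6]], rhs = [49.3012, 14.7500]ᵀ  (here Σt = 17.0000, Σ(t)² = 79.0000, Σln s = 14.7500, Σt·ln s = 49.3012).
Solving (det = 185.0000): k = 0.24355, ln C = 1.76829.

k = 0.2435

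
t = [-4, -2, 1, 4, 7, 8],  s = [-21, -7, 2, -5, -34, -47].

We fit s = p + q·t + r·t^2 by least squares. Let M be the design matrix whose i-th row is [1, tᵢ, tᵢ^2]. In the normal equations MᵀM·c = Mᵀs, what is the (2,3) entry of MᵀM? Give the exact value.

848

Row 2 ↔ basis t, column 3 ↔ basis t^2, so (MᵀM)_{2,3} = Σᵢ (t)·(t^2) = (-4)·(16) + (-2)·(4) + (1)·(1) + (4)·(16) + (7)·(49) + (8)·(64) = 848.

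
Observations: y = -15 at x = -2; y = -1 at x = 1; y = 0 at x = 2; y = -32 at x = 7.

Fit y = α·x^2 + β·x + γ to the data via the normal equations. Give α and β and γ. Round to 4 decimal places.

α = -1.1134, β = 3.6870, γ = -3.2298

Compute the Gram sums: Σx^2·x^2 = 2434, Σx^2·x = 344, Σx^2 = 58, Σx·x = 58, Σx = 8, Σ1 = 4.
Moment sums: Σx^2·y = -1629, Σx·y = -195, Σy = -48.
Solving the 3×3 system (Gaussian elimination) gives α = -923/829, β = 6113/1658, γ = -5355/1658.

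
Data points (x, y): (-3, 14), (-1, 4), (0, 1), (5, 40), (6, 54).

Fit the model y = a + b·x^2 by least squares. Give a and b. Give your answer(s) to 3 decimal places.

Entries of MᵀM: Σ1 = 5, Σx^2 = 71, Σx^2·x^2 = 2003.
Right-hand side: Σy = 113, Σx^2·y = 3074.
Δ = 5·2003 − 71² = 4974.
a = (113·2003 − 71·3074)/4974 = 2695/1658; b = (5·3074 − 71·113)/4974 = 2449/1658.

a = 1.625, b = 1.477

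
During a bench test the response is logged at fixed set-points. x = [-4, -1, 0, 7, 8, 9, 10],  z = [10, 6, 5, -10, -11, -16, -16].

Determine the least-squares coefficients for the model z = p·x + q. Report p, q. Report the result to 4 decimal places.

The normal equations are: 311·p + 29·q = -508;  29·p + 7·q = -32.
(Σx·x = 311, Σx = 29, Σ1 = 7, Σx·z = -508, Σz = -32.)
det = 311·7 − 29² = 1336.
p = ((-508)·7 − 29·(-32))/1336 = -657/334; q = (311·(-32) − 29·(-508))/1336 = 1195/334.

p = -1.9671, q = 3.5778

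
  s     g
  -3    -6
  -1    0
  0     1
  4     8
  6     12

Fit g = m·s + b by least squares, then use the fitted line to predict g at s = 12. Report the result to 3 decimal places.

The normal equations are: 62·m + 6·b = 122;  6·m + 5·b = 15.
(Σs·s = 62, Σs = 6, Σ1 = 5, Σs·g = 122, Σg = 15.)
Eliminating b: 5·(row 1) − 6·(row 2) gives 274·m = 5·122 − 6·15 = 520, so m = 260/137.
Then b = (15 − 6·(260/137))/5 = 99/137.
At s = 12: ĝ = (260/137)·(12) + (99/137)·(1) = 3219/137.

ĝ = 23.496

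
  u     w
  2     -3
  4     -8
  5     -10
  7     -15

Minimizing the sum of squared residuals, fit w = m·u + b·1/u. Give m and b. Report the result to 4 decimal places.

m = -2.1728, b = 2.8117

XᵀX·[m, b]ᵀ = Xᵀw reads: 94·m + 4·b = -193;  4·m + (7309/19600)·b = -107/14.
det = 94·(7309/19600) − 4² = 186723/9800.
m = ((-193)·(7309/19600) − 4·(-107/14))/(186723/9800) = -270479/124482; b = (94·(-107/14) − 4·(-193))/(186723/9800) = 175000/62241.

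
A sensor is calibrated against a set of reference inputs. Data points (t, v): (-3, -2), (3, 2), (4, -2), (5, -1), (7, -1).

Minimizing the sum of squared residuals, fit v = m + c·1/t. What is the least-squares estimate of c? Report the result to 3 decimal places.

c = 3.510

Sums needed: Σ1 = 5, Σ1/t = 83/140, Σ1/t·1/t = 60881/176400.
Moment sums: Σv = -4, Σ1/t·v = 103/210.
Normal equations: [[5, 83/140]; [83/140, 60881/176400]]·[m, c]ᵀ = [-4, 103/210]ᵀ.
Determinant 5·(60881/176400) − (83/140)² = 60601/44100.
m = ((-4)·(60881/176400) − (83/140)·(103/210))/(60601/44100) = -147409/121202; c = (5·(103/210) − (83/140)·(-4))/(60601/44100) = 212730/60601.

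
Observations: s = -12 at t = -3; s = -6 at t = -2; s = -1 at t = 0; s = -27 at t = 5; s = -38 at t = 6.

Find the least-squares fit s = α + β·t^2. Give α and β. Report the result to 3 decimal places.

α = -1.856, β = -1.010

Sums needed: Σ1 = 5, Σt^2 = 74, Σt^2·t^2 = 2018.
Right-hand side: Σs = -84, Σt^2·s = -2175.
XᵀX·[α, β]ᵀ = Xᵀs becomes [[5, 74]; [74, 2018]]·[α, β]ᵀ = [-84, -2175]ᵀ.
det = 5·2018 − 74² = 4614.
α = ((-84)·2018 − 74·(-2175))/4614 = -1427/769; β = (5·(-2175) − 74·(-84))/4614 = -1553/1538.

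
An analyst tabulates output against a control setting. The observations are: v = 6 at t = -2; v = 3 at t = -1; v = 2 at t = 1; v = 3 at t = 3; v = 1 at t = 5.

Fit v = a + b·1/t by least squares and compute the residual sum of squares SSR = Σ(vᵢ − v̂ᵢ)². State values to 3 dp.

The normal equations are: 5·a + (1/30)·b = 15;  (1/30)·a + (2161/900)·b = -14/5.
(Σ1 = 5, Σ1/t = 1/30, Σ1/t·1/t = 2161/900, Σv = 15, Σ1/t·v = -14/5.)
Determinant 5·(2161/900) − (1/30)² = 2701/225.
a = (15·(2161/900) − (1/30)·(-14/5))/(2701/225) = 32499/10804; b = (5·(-14/5) − (1/30)·15)/(2701/225) = -6525/5402.
Residuals: 6450/2701, -13137/10804, 2159/10804, 4263/10804, -19085/10804; SSR = 113411/10804.

SSR = 10.497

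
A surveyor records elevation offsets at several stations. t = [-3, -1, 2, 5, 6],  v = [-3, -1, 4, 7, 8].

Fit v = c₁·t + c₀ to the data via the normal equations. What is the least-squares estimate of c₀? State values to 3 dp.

c₀ = 0.735

Forming XᵀX = [[75, 9]; [9, 5]] and Xᵀv = [101, 15]ᵀ gives XᵀX·[c₁, c₀]ᵀ = Xᵀv.
Eliminating c₀: 5·(row 1) − 9·(row 2) gives 294·c₁ = 5·101 − 9·15 = 370, so c₁ = 185/147.
Then c₀ = (15 − 9·(185/147))/5 = 36/49.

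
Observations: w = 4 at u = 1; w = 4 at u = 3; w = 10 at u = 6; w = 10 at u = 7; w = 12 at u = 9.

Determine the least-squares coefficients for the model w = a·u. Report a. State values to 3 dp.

Entries of AᵀA: Σu·u = 176.
And Σu·w = 254.
Normal equations: [[176]]·[a]ᵀ = [254]ᵀ.
Hence a = 254 / 176 ≈ 1.44318.

a = 1.443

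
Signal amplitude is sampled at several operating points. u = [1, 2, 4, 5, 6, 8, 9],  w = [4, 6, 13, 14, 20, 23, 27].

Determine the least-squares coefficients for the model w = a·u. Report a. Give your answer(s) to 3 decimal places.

a = 3.018

Forming AᵀA = [[227]] and Aᵀw = [685]ᵀ gives AᵀA·[a]ᵀ = Aᵀw.
Hence a = 685 / 227 ≈ 3.01762.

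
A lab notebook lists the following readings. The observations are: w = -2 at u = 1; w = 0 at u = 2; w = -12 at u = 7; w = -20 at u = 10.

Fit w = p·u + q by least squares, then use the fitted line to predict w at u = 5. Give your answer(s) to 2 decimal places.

ŵ = -8.50

The normal equations are: 154·p + 20·q = -286;  20·p + 4·q = -34.
det = 154·4 − 20² = 216.
p = ((-286)·4 − 20·(-34))/216 = -58/27; q = (154·(-34) − 20·(-286))/216 = 121/54.
At u = 5: ŵ = (-58/27)·(5) + (121/54)·(1) = -17/2.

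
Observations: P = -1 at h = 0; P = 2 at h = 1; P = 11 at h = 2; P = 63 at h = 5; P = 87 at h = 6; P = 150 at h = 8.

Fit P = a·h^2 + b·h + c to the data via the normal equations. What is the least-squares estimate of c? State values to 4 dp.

AᵀA·[a, b, c]ᵀ = AᵀP reads: 6034·a + 862·b + 130·c = 14353;  862·a + 130·b + 22·c = 2061;  130·a + 22·b + 6·c = 312.
Solving the 3×3 system (Gaussian elimination) gives a = 1991/960, b = 2293/960, c = -271/160.

c = -1.6938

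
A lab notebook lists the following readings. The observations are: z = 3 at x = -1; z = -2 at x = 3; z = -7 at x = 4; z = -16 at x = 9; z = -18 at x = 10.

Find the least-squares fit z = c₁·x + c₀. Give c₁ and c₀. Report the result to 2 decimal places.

c₁ = -1.96, c₀ = 1.82

Entries of MᵀM: Σx·x = 207, Σx = 25, Σ1 = 5.
Moment sums: Σx·z = -361, Σz = -40.
Determinant 207·5 − 25² = 410.
c₁ = ((-361)·5 − 25·(-40))/410 = -161/82; c₀ = (207·(-40) − 25·(-361))/410 = 149/82.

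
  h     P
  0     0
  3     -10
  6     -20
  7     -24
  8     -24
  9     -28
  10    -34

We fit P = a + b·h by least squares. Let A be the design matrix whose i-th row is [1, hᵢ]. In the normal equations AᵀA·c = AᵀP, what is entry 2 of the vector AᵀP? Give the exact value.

-1102

Entry 2 ↔ basis h, so (AᵀP)_{2} = Σᵢ (h)·Pᵢ = (0)·(0) + (3)·(-10) + (6)·(-20) + (7)·(-24) + (8)·(-24) + (9)·(-28) + (10)·(-34) = -1102.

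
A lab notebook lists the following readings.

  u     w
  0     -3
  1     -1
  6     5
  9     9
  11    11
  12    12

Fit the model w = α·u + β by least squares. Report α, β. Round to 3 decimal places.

From the data, Σu·u = 383, Σu = 39, Σ1 = 6.
Right-hand side: Σu·w = 375, Σw = 33.
MᵀM·[α, β]ᵀ = Mᵀw becomes [[383, 39]; [39, 6]]·[α, β]ᵀ = [375, 33]ᵀ.
det = 383·6 − 39² = 777.
α = (375·6 − 39·33)/777 = 321/259; β = (383·33 − 39·375)/777 = -662/259.

α = 1.239, β = -2.556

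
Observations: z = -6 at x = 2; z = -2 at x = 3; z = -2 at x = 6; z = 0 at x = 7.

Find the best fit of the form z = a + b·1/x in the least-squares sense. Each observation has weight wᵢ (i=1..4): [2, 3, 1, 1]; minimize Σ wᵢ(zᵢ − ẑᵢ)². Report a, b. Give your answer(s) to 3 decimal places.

Setting ∂/∂a … = 0 gives: 7·a + (97/42)·b = -20;  (97/42)·a + (1555/1764)·b = -25/3.
(Σwᵢ·1 = 7, Σwᵢ·1/x = 97/42, Σwᵢ·1/x·1/x = 1555/1764, Σwᵢ·z = -20, Σwᵢ·1/x·z = -25/3.)
Δ = 7·(1555/1764) − (97/42)² = 41/49.
a = ((-20)·(1555/1764) − (97/42)·(-25/3))/(41/49) = 475/246; b = (7·(-25/3) − (97/42)·(-20))/(41/49) = -595/41.

a = 1.931, b = -14.512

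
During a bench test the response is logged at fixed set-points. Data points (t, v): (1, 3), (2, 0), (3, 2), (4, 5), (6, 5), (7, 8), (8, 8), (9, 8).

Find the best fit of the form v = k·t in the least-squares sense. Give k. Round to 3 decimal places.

Setting ∂/∂k … = 0 gives: 260·k = 251.
Hence k = 251 / 260 ≈ 0.965385.

k = 0.965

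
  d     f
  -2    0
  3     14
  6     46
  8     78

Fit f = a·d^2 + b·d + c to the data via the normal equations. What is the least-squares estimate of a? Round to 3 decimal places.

Forming XᵀX = [[5489, 747, 113]; [747, 113, 15]; [113, 15, 4]] and Xᵀf = [6774, 942, 138]ᵀ gives XᵀX·[a, b, c]ᵀ = Xᵀf.
Inverting the 3×3 Gram matrix, [a, b, c]ᵀ = [5193/5170, 9093/5170, -1218/2585]ᵀ.

a = 1.004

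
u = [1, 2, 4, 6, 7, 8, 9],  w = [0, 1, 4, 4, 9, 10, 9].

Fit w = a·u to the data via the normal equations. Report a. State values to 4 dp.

Entries of XᵀX: Σu·u = 251.
For Xᵀw: Σu·w = 266.
Hence a = 266 / 251 ≈ 1.05976.

a = 1.0598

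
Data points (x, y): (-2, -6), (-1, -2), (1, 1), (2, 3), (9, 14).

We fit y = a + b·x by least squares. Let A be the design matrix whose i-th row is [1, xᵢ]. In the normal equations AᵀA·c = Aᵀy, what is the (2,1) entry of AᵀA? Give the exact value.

Row 2 ↔ basis x, column 1 ↔ basis 1, so (AᵀA)_{2,1} = Σᵢ x = (-2)·(1) + (-1)·(1) + (1)·(1) + (2)·(1) + (9)·(1) = 9.

9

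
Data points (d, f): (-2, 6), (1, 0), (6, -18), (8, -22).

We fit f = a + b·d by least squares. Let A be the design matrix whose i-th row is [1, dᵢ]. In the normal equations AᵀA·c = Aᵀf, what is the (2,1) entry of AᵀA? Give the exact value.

13

Row 2 ↔ basis d, column 1 ↔ basis 1, so (AᵀA)_{2,1} = Σᵢ d = (-2)·(1) + (1)·(1) + (6)·(1) + (8)·(1) = 13.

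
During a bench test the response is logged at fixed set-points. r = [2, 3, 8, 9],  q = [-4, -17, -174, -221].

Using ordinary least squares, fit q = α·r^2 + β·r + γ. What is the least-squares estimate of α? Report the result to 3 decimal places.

Compute the Gram sums: Σr^2·r^2 = 10754, Σr^2·r = 1276, Σr^2 = 158, Σr·r = 158, Σr = 22, Σ1 = 4.
Right-hand side: Σr^2·q = -29206, Σr·q = -3440, Σq = -416.
MᵀM·[α, β, γ]ᵀ = Mᵀq becomes [[10754, 1276, 158]; [1276, 158, 22]; [158, 22, 4]]·[α, β, γ]ᵀ = [-29206, -3440, -416]ᵀ.
Solving the 3×3 system (Gaussian elimination) gives α = -17/6, β = 7/222, γ = 573/74.

α = -2.833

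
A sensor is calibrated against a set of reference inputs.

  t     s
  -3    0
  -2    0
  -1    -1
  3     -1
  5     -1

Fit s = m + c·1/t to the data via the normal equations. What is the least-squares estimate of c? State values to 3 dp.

c = -0.267

The normal system XᵀX·[m, c]ᵀ = Xᵀs is [[5, -13/10]; [-13/10, 1361/900]]·[m, c]ᵀ = [-3, 7/15]ᵀ.
Eliminating c: (1361/900)·(row 1) − (-13/10)·(row 2) gives (1321/225)·m = (1361/900)·(-3) − (-13/10)·(7/15) = -393/100, so m = -3537/5284.
Then c = ((7/15) − (-13/10)·(-3537/5284))/(1361/900) = -705/2642.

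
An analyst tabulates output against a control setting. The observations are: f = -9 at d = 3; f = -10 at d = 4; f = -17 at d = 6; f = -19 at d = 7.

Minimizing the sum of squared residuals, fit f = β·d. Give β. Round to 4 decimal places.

AᵀA·[β]ᵀ = Aᵀf reads: 110·β = -302.
Hence β = -302 / 110 ≈ -2.74545.

β = -2.7455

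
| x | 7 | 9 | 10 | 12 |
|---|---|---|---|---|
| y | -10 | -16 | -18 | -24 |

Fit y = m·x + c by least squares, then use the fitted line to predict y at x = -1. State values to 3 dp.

The normal system AᵀA·[m, c]ᵀ = Aᵀy is [[374, 38]; [38, 4]]·[m, c]ᵀ = [-682, -68]ᵀ.
Eliminating c: 4·(row 1) − 38·(row 2) gives 52·m = 4·(-682) − 38·(-68) = -144, so m = -36/13.
Then c = ((-68) − 38·(-36/13))/4 = 121/13.
At x = -1: ŷ = (-36/13)·(-1) + (121/13)·(1) = 157/13.

ŷ = 12.077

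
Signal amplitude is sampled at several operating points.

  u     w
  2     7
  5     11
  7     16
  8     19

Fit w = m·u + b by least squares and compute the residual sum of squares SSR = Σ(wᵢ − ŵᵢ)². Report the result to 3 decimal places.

Entries of XᵀX: Σu·u = 142, Σu = 22, Σ1 = 4.
Right-hand side: Σu·w = 333, Σw = 53.
det = 142·4 − 22² = 84.
m = (333·4 − 22·53)/84 = 83/42; b = (142·53 − 22·333)/84 = 50/21.
Residuals: 2/3, -53/42, -3/14, 17/21; SSR = 115/42.

SSR = 2.738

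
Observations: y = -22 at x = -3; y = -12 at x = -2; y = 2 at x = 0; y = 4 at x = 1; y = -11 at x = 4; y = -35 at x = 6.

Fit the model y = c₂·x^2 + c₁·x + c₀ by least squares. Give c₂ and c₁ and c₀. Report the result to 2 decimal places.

c₂ = -1.58, c₁ = 3.30, c₀ = 1.73

Compute the Gram sums: Σx^2·x^2 = 1650, Σx^2·x = 246, Σx^2 = 66, Σx·x = 66, Σx = 6, Σ1 = 6.
For Aᵀy: Σx^2·y = -1678, Σx·y = -160, Σy = -74.
AᵀA·[c₂, c₁, c₀]ᵀ = Aᵀy becomes [[1650, 246, 66]; [246, 66, 6]; [66, 6, 6]]·[c₂, c₁, c₀]ᵀ = [-1678, -160, -74]ᵀ.
Row-reducing yields c₂ = -101/64, c₁ = 3169/960, c₀ = 69/40.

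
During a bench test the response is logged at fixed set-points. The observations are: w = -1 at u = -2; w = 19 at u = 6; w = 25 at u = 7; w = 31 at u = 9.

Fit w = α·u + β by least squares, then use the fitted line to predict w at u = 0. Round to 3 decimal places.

From the data, Σu·u = 170, Σu = 20, Σ1 = 4.
Moment sums: Σu·w = 570, Σw = 74.
MᵀM·[α, β]ᵀ = Mᵀw becomes [[170, 20]; [20, 4]]·[α, β]ᵀ = [570, 74]ᵀ.
Determinant 170·4 − 20² = 280.
α = (570·4 − 20·74)/280 = 20/7; β = (170·74 − 20·570)/280 = 59/14.
At u = 0: ŵ = (20/7)·(0) + (59/14)·(1) = 59/14.

ŵ = 4.214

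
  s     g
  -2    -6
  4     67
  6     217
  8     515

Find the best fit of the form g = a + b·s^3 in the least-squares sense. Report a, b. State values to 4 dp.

a = 2.0482, b = 1.0010

With design matrix M, MᵀM = [[4, 784]; [784, 312960]] and Mᵀg = [793, 314888]ᵀ.
Determinant 4·312960 − 784² = 637184.
a = (793·312960 − 784·314888)/637184 = 5098/2489; b = (4·314888 − 784·793)/637184 = 39865/39824.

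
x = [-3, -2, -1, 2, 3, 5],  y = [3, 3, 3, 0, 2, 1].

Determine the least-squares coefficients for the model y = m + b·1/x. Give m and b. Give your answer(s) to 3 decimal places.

m = 1.756, b = -1.832

Sums needed: Σ1 = 6, Σ1/x = -4/5, Σ1/x·1/x = 793/450.
And Σy = 12, Σ1/x·y = -139/30.
So AᵀA·[m, b]ᵀ = Aᵀy: [[6, -4/5]; [-4/5, 793/450]]·[m, b]ᵀ = [12, -139/30]ᵀ.
Δ = 6·(793/450) − (-4/5)² = 149/15.
m = (12·(793/450) − (-4/5)·(-139/30))/(149/15) = 1308/745; b = (6·(-139/30) − (-4/5)·12)/(149/15) = -273/149.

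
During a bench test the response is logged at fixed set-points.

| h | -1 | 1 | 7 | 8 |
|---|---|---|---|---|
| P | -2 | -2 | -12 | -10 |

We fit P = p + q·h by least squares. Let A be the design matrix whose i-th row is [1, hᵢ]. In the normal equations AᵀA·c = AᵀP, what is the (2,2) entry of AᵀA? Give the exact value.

115

Row 2 ↔ basis h, column 2 ↔ basis h, so (AᵀA)_{2,2} = Σᵢ (h)·(h) = (-1)·(-1) + (1)·(1) + (7)·(7) + (8)·(8) = 115.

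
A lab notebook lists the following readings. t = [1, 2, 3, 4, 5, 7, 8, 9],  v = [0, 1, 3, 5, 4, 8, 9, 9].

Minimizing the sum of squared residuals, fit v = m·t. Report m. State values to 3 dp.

Sums needed: Σt·t = 249.
And Σt·v = 260.
AᵀA·[m]ᵀ = Aᵀv becomes [[249]]·[m]ᵀ = [260]ᵀ.
m = 260/249 = 1.04418.

m = 1.044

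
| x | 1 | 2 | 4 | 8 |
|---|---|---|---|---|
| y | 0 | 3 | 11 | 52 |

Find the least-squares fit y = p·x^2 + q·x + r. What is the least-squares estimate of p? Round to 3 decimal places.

p = 0.927

Entries of AᵀA: Σx^2·x^2 = 4369, Σx^2·x = 585, Σx^2 = 85, Σx·x = 85, Σx = 15, Σ1 = 4.
Right-hand side: Σx^2·y = 3516, Σx·y = 466, Σy = 66.
Solving the 3×3 system (Gaussian elimination) gives p = 115/124, q = -613/620, r = 1/2.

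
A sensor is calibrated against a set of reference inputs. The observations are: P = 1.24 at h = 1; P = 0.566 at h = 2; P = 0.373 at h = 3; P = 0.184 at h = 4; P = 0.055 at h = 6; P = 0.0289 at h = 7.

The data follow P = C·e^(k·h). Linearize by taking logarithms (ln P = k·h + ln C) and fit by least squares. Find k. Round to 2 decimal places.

k = -0.62

Taking logs, ln P = k·h + ln C, so regress ln P on h.
Σh = 23.0000, Σ(h)² = 115.0000, Σln P = -9.4774, Σh·ln P = -52.8629.
Normal system: [[115.0000, 23.0000]; [23.0000, 6]]·[k, ln C]ᵀ = [-52.8629, -9.4774]ᵀ.
Slope k = (n·Σh·ln P − Σh·Σln P)/(n·Σ(h)² − (Σh)²) = (6·-52.8629 − 23.0000·-9.4774)/161.0000 = -0.61614; ln C = (Σln P − k·Σh)/n = 0.78229.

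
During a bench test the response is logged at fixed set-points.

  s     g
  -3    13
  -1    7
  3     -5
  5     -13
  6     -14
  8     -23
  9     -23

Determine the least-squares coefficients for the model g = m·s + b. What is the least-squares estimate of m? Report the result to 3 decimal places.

With design matrix X, XᵀX = [[225, 27]; [27, 7]] and Xᵀg = [-601, -58]ᵀ.
Eliminating b: 7·(row 1) − 27·(row 2) gives 846·m = 7·(-601) − 27·(-58) = -2641, so m = -2641/846.
Then b = ((-58) − 27·(-2641/846))/7 = 353/94.

m = -3.122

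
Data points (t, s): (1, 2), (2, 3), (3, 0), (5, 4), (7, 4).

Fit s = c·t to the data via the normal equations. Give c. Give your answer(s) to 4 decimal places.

c = 0.6364

The normal equations are: 88·c = 56.
(Σt·t = 88, Σt·s = 56.)
Hence c = 56 / 88 ≈ 0.636364.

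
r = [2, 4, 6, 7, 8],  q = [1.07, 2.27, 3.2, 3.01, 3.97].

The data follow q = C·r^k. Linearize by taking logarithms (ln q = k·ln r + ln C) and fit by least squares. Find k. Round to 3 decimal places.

k = 0.896

With ln qᵢ as the transformed response and ln rᵢ as the regressor:
Σln r = 7.8966, Σ(ln r)² = 13.7233, Σln q = 4.5313, Σln r·ln q = 8.2788.
Normal system: [[13.7233, 7.8966]; [7.8966, 5]]·[k, ln C]ᵀ = [8.2788, 4.5313]ᵀ.
Δ = 13.7233·5 − (7.8966)² = 6.2610; k = (8.2788·5 − 7.8966·4.5313)/6.2610 = 0.89639, ln C = (13.7233·4.5313 − 7.8966·8.2788)/6.2610 = -0.50941.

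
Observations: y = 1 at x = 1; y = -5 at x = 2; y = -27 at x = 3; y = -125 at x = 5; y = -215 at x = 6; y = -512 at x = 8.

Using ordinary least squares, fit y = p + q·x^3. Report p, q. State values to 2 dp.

The normal system AᵀA·[p, q]ᵀ = Aᵀy is [[6, 889]; [889, 325219]]·[p, q]ᵀ = [-883, -324977]ᵀ.
Δ = 6·325219 − 889² = 1160993.
p = ((-883)·325219 − 889·(-324977))/1160993 = 1736176/1160993; q = (6·(-324977) − 889·(-883))/1160993 = -1164875/1160993.

p = 1.50, q = -1.00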